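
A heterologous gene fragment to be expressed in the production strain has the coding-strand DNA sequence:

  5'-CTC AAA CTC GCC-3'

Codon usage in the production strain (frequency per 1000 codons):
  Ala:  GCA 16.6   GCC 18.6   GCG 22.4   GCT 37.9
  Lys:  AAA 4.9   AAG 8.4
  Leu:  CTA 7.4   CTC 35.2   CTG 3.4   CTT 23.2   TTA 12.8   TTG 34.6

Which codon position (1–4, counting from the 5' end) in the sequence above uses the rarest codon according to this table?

Codon 1 CTC (Leu): 35.2 per 1000.
Codon 2 AAA (Lys): 4.9 per 1000.
Codon 3 CTC (Leu): 35.2 per 1000.
Codon 4 GCC (Ala): 18.6 per 1000.
Lowest frequency is 4.9 at codon 2.

2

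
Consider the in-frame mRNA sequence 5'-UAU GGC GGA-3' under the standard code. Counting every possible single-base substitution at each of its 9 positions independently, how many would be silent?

Codon 1 (UAU, Tyr): 1 synonymous substitution.
Codon 2 (GGC, Gly): 3 synonymous substitutions.
Codon 3 (GGA, Gly): 3 synonymous substitutions.
Total: 1 + 3 + 3 = 7.

7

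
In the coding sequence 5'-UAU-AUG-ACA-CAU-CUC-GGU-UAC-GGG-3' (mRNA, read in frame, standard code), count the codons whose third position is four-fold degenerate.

Codon 1 UAU (Tyr): third position 2-fold.
Codon 2 AUG (Met): third position 1-fold.
Codon 3 ACA (Thr): third position 4-fold.
Codon 4 CAU (His): third position 2-fold.
Codon 5 CUC (Leu): third position 4-fold.
Codon 6 GGU (Gly): third position 4-fold.
Codon 7 UAC (Tyr): third position 2-fold.
Codon 8 GGG (Gly): third position 4-fold.
Four-fold degenerate third positions: 4.

4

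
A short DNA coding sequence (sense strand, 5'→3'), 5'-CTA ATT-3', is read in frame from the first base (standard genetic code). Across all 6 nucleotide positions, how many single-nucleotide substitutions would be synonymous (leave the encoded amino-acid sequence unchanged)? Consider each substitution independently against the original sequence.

Codon 1 (CTA, Leu): 4 synonymous substitutions.
Codon 2 (ATT, Ile): 2 synonymous substitutions.
Total: 4 + 2 = 6.

6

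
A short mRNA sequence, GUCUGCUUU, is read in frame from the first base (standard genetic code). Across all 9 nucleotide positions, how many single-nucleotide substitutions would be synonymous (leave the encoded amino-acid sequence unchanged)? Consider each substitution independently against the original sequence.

Codon 1 (GUC, Val): 3 synonymous substitutions.
Codon 2 (UGC, Cys): 1 synonymous substitution.
Codon 3 (UUU, Phe): 1 synonymous substitution.
Total: 3 + 1 + 1 = 5.

5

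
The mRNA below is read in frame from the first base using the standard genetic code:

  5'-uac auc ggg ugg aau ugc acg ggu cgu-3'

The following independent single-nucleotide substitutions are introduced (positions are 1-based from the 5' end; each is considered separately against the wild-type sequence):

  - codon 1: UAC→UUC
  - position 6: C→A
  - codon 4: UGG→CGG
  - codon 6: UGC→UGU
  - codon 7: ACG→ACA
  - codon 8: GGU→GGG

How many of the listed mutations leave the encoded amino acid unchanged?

4

Codon 1: UAC (Tyr) → UUC (Phe) — missense.
Codon 2: AUC (Ile) → AUA (Ile) — synonymous.
Codon 4: UGG (Trp) → CGG (Arg) — missense.
Codon 6: UGC (Cys) → UGU (Cys) — synonymous.
Codon 7: ACG (Thr) → ACA (Thr) — synonymous.
Codon 8: GGU (Gly) → GGG (Gly) — synonymous.
Synonymous: 4 of 6.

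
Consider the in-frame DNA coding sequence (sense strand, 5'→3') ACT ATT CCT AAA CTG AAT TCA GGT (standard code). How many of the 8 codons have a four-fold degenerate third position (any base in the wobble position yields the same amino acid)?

5

Codon 1 ACT (Thr): third position 4-fold.
Codon 2 ATT (Ile): third position 3-fold.
Codon 3 CCT (Pro): third position 4-fold.
Codon 4 AAA (Lys): third position 2-fold.
Codon 5 CTG (Leu): third position 4-fold.
Codon 6 AAT (Asn): third position 2-fold.
Codon 7 TCA (Ser): third position 4-fold.
Codon 8 GGT (Gly): third position 4-fold.
Four-fold degenerate third positions: 5.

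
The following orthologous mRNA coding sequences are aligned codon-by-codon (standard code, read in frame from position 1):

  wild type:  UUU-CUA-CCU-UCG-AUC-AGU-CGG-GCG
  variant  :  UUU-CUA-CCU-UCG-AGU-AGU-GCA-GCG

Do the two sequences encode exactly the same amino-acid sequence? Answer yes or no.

Codon 1: UUU Phe / UUU Phe — identical.
Codon 2: CUA Leu / CUA Leu — identical.
Codon 3: CCU Pro / CCU Pro — identical.
Codon 4: UCG Ser / UCG Ser — identical.
Codon 5: AUC Ile / AGU Ser — nonsynonymous.
Codon 6: AGU Ser / AGU Ser — identical.
Codon 7: CGG Arg / GCA Ala — nonsynonymous.
Codon 8: GCG Ala / GCG Ala — identical.
Nonsynonymous differences: 2 → different protein.

no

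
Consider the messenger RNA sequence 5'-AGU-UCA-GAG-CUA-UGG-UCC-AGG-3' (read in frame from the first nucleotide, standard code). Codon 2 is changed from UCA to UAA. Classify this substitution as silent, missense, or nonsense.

nonsense

Position 5 falls in codon 2: UCA → Ser.
After the substitution the codon is UAA → Stop.
The new codon is a stop codon, so this is a nonsense mutation.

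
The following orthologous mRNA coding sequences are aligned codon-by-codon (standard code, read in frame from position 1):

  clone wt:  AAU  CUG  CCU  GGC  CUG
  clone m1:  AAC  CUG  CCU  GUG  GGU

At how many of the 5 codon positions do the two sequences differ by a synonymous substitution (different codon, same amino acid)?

Codon 1: AAU Asn / AAC Asn — synonymous.
Codon 2: CUG Leu / CUG Leu — identical.
Codon 3: CCU Pro / CCU Pro — identical.
Codon 4: GGC Gly / GUG Val — nonsynonymous.
Codon 5: CUG Leu / GGU Gly — nonsynonymous.
Synonymous differences: 1.

1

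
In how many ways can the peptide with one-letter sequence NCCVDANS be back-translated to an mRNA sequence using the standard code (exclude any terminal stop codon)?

Asn: 2 codons.
Cys: 2 codons.
Cys: 2 codons.
Val: 4 codons.
Asp: 2 codons.
Ala: 4 codons.
Asn: 2 codons.
Ser: 6 codons.
2 × 2 × 2 × 4 × 2 × 4 × 2 × 6 = 3072.

3072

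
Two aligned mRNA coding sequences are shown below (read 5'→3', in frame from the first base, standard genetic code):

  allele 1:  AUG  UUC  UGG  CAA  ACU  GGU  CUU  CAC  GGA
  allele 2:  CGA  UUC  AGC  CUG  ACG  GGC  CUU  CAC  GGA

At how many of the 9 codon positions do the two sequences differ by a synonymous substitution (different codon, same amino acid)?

Codon 1: AUG Met / CGA Arg — nonsynonymous.
Codon 2: UUC Phe / UUC Phe — identical.
Codon 3: UGG Trp / AGC Ser — nonsynonymous.
Codon 4: CAA Gln / CUG Leu — nonsynonymous.
Codon 5: ACU Thr / ACG Thr — synonymous.
Codon 6: GGU Gly / GGC Gly — synonymous.
Codon 7: CUU Leu / CUU Leu — identical.
Codon 8: CAC His / CAC His — identical.
Codon 9: GGA Gly / GGA Gly — identical.
Synonymous differences: 2.

2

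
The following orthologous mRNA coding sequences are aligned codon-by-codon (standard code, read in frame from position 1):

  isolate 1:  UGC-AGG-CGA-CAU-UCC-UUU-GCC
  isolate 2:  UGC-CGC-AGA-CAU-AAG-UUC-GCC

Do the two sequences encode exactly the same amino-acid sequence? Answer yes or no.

Codon 1: UGC Cys / UGC Cys — identical.
Codon 2: AGG Arg / CGC Arg — synonymous.
Codon 3: CGA Arg / AGA Arg — synonymous.
Codon 4: CAU His / CAU His — identical.
Codon 5: UCC Ser / AAG Lys — nonsynonymous.
Codon 6: UUU Phe / UUC Phe — synonymous.
Codon 7: GCC Ala / GCC Ala — identical.
Nonsynonymous differences: 1 → different protein.

no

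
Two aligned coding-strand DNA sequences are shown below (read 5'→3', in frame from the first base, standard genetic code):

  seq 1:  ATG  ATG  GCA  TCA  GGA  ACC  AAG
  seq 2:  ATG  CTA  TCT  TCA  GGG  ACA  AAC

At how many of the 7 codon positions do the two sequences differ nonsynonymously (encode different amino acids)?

3

Codon 1: ATG Met / ATG Met — identical.
Codon 2: ATG Met / CTA Leu — nonsynonymous.
Codon 3: GCA Ala / TCT Ser — nonsynonymous.
Codon 4: TCA Ser / TCA Ser — identical.
Codon 5: GGA Gly / GGG Gly — synonymous.
Codon 6: ACC Thr / ACA Thr — synonymous.
Codon 7: AAG Lys / AAC Asn — nonsynonymous.
Nonsynonymous differences: 3.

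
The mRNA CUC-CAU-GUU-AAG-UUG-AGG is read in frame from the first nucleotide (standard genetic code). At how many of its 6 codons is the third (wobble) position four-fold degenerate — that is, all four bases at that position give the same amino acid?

2

Codon 1 CUC (Leu): third position 4-fold.
Codon 2 CAU (His): third position 2-fold.
Codon 3 GUU (Val): third position 4-fold.
Codon 4 AAG (Lys): third position 2-fold.
Codon 5 UUG (Leu): third position 2-fold.
Codon 6 AGG (Arg): third position 2-fold.
Four-fold degenerate third positions: 2.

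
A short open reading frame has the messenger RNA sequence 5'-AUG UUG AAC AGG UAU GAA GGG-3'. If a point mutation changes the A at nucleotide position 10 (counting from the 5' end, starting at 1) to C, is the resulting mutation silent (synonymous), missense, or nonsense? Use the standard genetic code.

Position 10 falls in codon 4: AGG → Arg.
After the substitution the codon is CGG → Arg.
Both encode Arg, so the change is synonymous.

silent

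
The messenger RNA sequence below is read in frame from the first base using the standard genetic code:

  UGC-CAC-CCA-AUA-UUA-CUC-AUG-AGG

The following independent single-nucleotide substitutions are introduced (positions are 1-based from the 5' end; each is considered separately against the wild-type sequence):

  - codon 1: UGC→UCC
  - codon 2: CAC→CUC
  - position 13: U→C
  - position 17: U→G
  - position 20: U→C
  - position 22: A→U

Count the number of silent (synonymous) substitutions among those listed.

Codon 1: UGC (Cys) → UCC (Ser) — missense.
Codon 2: CAC (His) → CUC (Leu) — missense.
Codon 5: UUA (Leu) → CUA (Leu) — synonymous.
Codon 6: CUC (Leu) → CGC (Arg) — missense.
Codon 7: AUG (Met) → ACG (Thr) — missense.
Codon 8: AGG (Arg) → UGG (Trp) — missense.
Synonymous: 1 of 6.

1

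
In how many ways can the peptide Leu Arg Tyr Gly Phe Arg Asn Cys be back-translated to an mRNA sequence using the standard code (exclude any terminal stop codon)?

Leu: 6 codons.
Arg: 6 codons.
Tyr: 2 codons.
Gly: 4 codons.
Phe: 2 codons.
Arg: 6 codons.
Asn: 2 codons.
Cys: 2 codons.
6 × 6 × 2 × 4 × 2 × 6 × 2 × 2 = 13824.

13824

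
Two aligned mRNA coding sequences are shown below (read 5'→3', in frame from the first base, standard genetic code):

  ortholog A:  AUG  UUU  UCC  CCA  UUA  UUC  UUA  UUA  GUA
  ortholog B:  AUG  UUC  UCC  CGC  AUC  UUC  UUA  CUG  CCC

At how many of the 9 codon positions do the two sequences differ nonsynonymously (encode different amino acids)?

Codon 1: AUG Met / AUG Met — identical.
Codon 2: UUU Phe / UUC Phe — synonymous.
Codon 3: UCC Ser / UCC Ser — identical.
Codon 4: CCA Pro / CGC Arg — nonsynonymous.
Codon 5: UUA Leu / AUC Ile — nonsynonymous.
Codon 6: UUC Phe / UUC Phe — identical.
Codon 7: UUA Leu / UUA Leu — identical.
Codon 8: UUA Leu / CUG Leu — synonymous.
Codon 9: GUA Val / CCC Pro — nonsynonymous.
Nonsynonymous differences: 3.

3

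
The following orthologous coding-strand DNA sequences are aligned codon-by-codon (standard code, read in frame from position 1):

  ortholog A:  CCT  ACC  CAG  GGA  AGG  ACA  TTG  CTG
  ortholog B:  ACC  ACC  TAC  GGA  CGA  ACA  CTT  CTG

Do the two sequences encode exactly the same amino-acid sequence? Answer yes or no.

Codon 1: CCT Pro / ACC Thr — nonsynonymous.
Codon 2: ACC Thr / ACC Thr — identical.
Codon 3: CAG Gln / TAC Tyr — nonsynonymous.
Codon 4: GGA Gly / GGA Gly — identical.
Codon 5: AGG Arg / CGA Arg — synonymous.
Codon 6: ACA Thr / ACA Thr — identical.
Codon 7: TTG Leu / CTT Leu — synonymous.
Codon 8: CTG Leu / CTG Leu — identical.
Nonsynonymous differences: 2 → different protein.

no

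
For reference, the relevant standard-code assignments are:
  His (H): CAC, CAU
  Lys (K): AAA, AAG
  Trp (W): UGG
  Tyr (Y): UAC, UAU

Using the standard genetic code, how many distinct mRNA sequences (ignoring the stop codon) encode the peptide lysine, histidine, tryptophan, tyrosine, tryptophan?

8

Lys: 2 codons.
His: 2 codons.
Trp: 1 codon.
Tyr: 2 codons.
Trp: 1 codon.
2 × 2 × 1 × 2 × 1 = 8.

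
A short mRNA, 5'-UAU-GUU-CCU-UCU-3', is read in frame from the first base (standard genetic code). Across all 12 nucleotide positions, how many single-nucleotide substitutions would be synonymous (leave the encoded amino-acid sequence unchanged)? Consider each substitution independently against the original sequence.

Codon 1 (UAU, Tyr): 1 synonymous substitution.
Codon 2 (GUU, Val): 3 synonymous substitutions.
Codon 3 (CCU, Pro): 3 synonymous substitutions.
Codon 4 (UCU, Ser): 3 synonymous substitutions.
Total: 1 + 3 + 3 + 3 = 10.

10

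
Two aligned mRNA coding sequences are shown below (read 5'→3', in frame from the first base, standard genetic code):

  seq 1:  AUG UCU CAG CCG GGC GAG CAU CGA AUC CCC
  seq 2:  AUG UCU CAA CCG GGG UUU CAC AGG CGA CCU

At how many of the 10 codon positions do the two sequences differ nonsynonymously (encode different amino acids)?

2

Codon 1: AUG Met / AUG Met — identical.
Codon 2: UCU Ser / UCU Ser — identical.
Codon 3: CAG Gln / CAA Gln — synonymous.
Codon 4: CCG Pro / CCG Pro — identical.
Codon 5: GGC Gly / GGG Gly — synonymous.
Codon 6: GAG Glu / UUU Phe — nonsynonymous.
Codon 7: CAU His / CAC His — synonymous.
Codon 8: CGA Arg / AGG Arg — synonymous.
Codon 9: AUC Ile / CGA Arg — nonsynonymous.
Codon 10: CCC Pro / CCU Pro — synonymous.
Nonsynonymous differences: 2.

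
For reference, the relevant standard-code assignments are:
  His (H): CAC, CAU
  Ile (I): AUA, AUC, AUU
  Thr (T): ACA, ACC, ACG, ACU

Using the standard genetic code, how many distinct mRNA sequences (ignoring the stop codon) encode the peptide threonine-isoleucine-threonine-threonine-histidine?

384

Thr: 4 codons.
Ile: 3 codons.
Thr: 4 codons.
Thr: 4 codons.
His: 2 codons.
4 × 3 × 4 × 4 × 2 = 384.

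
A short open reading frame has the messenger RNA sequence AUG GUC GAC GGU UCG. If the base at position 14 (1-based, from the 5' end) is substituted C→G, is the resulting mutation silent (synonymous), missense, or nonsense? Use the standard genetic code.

missense

Position 14 falls in codon 5: UCG → Ser.
After the substitution the codon is UGG → Trp.
Ser ≠ Trp, so this is a missense mutation.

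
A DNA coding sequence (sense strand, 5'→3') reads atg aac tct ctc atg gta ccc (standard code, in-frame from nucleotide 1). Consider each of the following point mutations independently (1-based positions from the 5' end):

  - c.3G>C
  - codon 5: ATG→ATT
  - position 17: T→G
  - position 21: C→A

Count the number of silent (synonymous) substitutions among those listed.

Codon 1: ATG (Met) → ATC (Ile) — missense.
Codon 5: ATG (Met) → ATT (Ile) — missense.
Codon 6: GTA (Val) → GGA (Gly) — missense.
Codon 7: CCC (Pro) → CCA (Pro) — synonymous.
Synonymous: 1 of 4.

1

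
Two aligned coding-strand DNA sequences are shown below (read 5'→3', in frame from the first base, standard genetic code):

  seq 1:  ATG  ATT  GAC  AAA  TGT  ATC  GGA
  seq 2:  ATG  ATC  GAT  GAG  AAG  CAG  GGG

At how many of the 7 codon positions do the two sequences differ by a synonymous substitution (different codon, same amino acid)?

3

Codon 1: ATG Met / ATG Met — identical.
Codon 2: ATT Ile / ATC Ile — synonymous.
Codon 3: GAC Asp / GAT Asp — synonymous.
Codon 4: AAA Lys / GAG Glu — nonsynonymous.
Codon 5: TGT Cys / AAG Lys — nonsynonymous.
Codon 6: ATC Ile / CAG Gln — nonsynonymous.
Codon 7: GGA Gly / GGG Gly — synonymous.
Synonymous differences: 3.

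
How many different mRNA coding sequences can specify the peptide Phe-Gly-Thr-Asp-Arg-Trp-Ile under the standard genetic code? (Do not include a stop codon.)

Phe: 2 codons.
Gly: 4 codons.
Thr: 4 codons.
Asp: 2 codons.
Arg: 6 codons.
Trp: 1 codon.
Ile: 3 codons.
2 × 4 × 4 × 2 × 6 × 1 × 3 = 1152.

1152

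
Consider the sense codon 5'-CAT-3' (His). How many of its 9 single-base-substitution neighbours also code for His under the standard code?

1

Position 1: none → 0 synonymous.
Position 2: none → 0 synonymous.
Position 3: CAC → 1 synonymous.
Total: 0 + 0 + 1 = 1.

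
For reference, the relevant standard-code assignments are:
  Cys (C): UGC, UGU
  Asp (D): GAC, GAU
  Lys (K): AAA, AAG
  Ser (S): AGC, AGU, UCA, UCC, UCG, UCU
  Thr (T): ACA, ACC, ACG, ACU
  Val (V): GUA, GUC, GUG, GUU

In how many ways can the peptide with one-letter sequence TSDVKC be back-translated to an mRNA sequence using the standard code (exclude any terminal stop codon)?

768

Thr: 4 codons.
Ser: 6 codons.
Asp: 2 codons.
Val: 4 codons.
Lys: 2 codons.
Cys: 2 codons.
4 × 6 × 2 × 4 × 2 × 2 = 768.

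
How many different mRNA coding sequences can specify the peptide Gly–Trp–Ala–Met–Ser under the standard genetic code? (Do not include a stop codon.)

96

Gly: 4 codons.
Trp: 1 codon.
Ala: 4 codons.
Met: 1 codon.
Ser: 6 codons.
4 × 1 × 4 × 1 × 6 = 96.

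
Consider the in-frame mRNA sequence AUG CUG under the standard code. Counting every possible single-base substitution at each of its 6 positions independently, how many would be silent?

4

Codon 1 (AUG, Met): 0 synonymous substitutions.
Codon 2 (CUG, Leu): 4 synonymous substitutions.
Total: 0 + 4 = 4.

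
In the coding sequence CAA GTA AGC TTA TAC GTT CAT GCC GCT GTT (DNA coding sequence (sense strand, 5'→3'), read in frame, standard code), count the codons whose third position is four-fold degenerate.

5

Codon 1 CAA (Gln): third position 2-fold.
Codon 2 GTA (Val): third position 4-fold.
Codon 3 AGC (Ser): third position 2-fold.
Codon 4 TTA (Leu): third position 2-fold.
Codon 5 TAC (Tyr): third position 2-fold.
Codon 6 GTT (Val): third position 4-fold.
Codon 7 CAT (His): third position 2-fold.
Codon 8 GCC (Ala): third position 4-fold.
Codon 9 GCT (Ala): third position 4-fold.
Codon 10 GTT (Val): third position 4-fold.
Four-fold degenerate third positions: 5.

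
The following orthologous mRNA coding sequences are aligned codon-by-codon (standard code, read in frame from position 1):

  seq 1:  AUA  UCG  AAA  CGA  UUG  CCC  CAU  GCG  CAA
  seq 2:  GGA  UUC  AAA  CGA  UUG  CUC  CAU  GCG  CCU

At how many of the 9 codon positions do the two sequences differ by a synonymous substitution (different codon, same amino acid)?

0

Codon 1: AUA Ile / GGA Gly — nonsynonymous.
Codon 2: UCG Ser / UUC Phe — nonsynonymous.
Codon 3: AAA Lys / AAA Lys — identical.
Codon 4: CGA Arg / CGA Arg — identical.
Codon 5: UUG Leu / UUG Leu — identical.
Codon 6: CCC Pro / CUC Leu — nonsynonymous.
Codon 7: CAU His / CAU His — identical.
Codon 8: GCG Ala / GCG Ala — identical.
Codon 9: CAA Gln / CCU Pro — nonsynonymous.
Synonymous differences: 0.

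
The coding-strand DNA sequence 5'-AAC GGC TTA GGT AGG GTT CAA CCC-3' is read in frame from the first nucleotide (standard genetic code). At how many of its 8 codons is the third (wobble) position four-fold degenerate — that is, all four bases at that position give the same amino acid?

4

Codon 1 AAC (Asn): third position 2-fold.
Codon 2 GGC (Gly): third position 4-fold.
Codon 3 TTA (Leu): third position 2-fold.
Codon 4 GGT (Gly): third position 4-fold.
Codon 5 AGG (Arg): third position 2-fold.
Codon 6 GTT (Val): third position 4-fold.
Codon 7 CAA (Gln): third position 2-fold.
Codon 8 CCC (Pro): third position 4-fold.
Four-fold degenerate third positions: 4.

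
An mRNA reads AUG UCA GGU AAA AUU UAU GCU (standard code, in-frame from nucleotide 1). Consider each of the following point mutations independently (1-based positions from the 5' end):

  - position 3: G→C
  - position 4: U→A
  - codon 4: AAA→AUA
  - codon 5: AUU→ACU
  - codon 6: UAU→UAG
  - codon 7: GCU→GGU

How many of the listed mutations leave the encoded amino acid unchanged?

0

Codon 1: AUG (Met) → AUC (Ile) — missense.
Codon 2: UCA (Ser) → ACA (Thr) — missense.
Codon 4: AAA (Lys) → AUA (Ile) — missense.
Codon 5: AUU (Ile) → ACU (Thr) — missense.
Codon 6: UAU (Tyr) → UAG (Stop) — nonsense.
Codon 7: GCU (Ala) → GGU (Gly) — missense.
Synonymous: 0 of 6.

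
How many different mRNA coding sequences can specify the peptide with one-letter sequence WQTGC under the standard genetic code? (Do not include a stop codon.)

64

Trp: 1 codon.
Gln: 2 codons.
Thr: 4 codons.
Gly: 4 codons.
Cys: 2 codons.
1 × 2 × 4 × 4 × 2 = 64.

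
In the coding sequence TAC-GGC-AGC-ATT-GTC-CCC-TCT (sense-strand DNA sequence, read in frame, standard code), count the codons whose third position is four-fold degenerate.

4

Codon 1 TAC (Tyr): third position 2-fold.
Codon 2 GGC (Gly): third position 4-fold.
Codon 3 AGC (Ser): third position 2-fold.
Codon 4 ATT (Ile): third position 3-fold.
Codon 5 GTC (Val): third position 4-fold.
Codon 6 CCC (Pro): third position 4-fold.
Codon 7 TCT (Ser): third position 4-fold.
Four-fold degenerate third positions: 4.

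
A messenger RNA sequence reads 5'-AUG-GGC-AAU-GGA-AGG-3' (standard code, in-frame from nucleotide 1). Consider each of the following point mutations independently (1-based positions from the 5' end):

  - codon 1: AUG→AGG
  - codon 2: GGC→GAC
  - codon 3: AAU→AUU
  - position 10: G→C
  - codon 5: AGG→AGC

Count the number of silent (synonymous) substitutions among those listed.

0

Codon 1: AUG (Met) → AGG (Arg) — missense.
Codon 2: GGC (Gly) → GAC (Asp) — missense.
Codon 3: AAU (Asn) → AUU (Ile) — missense.
Codon 4: GGA (Gly) → CGA (Arg) — missense.
Codon 5: AGG (Arg) → AGC (Ser) — missense.
Synonymous: 0 of 5.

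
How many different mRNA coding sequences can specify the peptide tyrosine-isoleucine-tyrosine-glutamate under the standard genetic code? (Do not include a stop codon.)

24

Tyr: 2 codons.
Ile: 3 codons.
Tyr: 2 codons.
Glu: 2 codons.
2 × 3 × 2 × 2 = 24.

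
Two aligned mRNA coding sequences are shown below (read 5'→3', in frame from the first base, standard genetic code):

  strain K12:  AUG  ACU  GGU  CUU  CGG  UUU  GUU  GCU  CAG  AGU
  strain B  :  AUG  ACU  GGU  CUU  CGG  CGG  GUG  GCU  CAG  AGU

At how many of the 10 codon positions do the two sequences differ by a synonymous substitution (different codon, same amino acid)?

Codon 1: AUG Met / AUG Met — identical.
Codon 2: ACU Thr / ACU Thr — identical.
Codon 3: GGU Gly / GGU Gly — identical.
Codon 4: CUU Leu / CUU Leu — identical.
Codon 5: CGG Arg / CGG Arg — identical.
Codon 6: UUU Phe / CGG Arg — nonsynonymous.
Codon 7: GUU Val / GUG Val — synonymous.
Codon 8: GCU Ala / GCU Ala — identical.
Codon 9: CAG Gln / CAG Gln — identical.
Codon 10: AGU Ser / AGU Ser — identical.
Synonymous differences: 1.

1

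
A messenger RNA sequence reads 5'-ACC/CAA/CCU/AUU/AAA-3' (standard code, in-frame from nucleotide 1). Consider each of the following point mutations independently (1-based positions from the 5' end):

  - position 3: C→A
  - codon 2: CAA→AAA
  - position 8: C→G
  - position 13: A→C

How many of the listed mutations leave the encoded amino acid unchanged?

1

Codon 1: ACC (Thr) → ACA (Thr) — synonymous.
Codon 2: CAA (Gln) → AAA (Lys) — missense.
Codon 3: CCU (Pro) → CGU (Arg) — missense.
Codon 5: AAA (Lys) → CAA (Gln) — missense.
Synonymous: 1 of 4.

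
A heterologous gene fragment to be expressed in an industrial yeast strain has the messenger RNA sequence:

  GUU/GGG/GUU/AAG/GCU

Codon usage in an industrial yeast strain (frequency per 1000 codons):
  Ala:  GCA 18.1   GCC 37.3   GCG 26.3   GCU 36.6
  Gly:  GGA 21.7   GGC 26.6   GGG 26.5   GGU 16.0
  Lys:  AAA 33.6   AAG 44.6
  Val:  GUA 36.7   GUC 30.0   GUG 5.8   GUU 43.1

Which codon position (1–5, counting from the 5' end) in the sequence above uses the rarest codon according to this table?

2

Codon 1 GUU (Val): 43.1 per 1000.
Codon 2 GGG (Gly): 26.5 per 1000.
Codon 3 GUU (Val): 43.1 per 1000.
Codon 4 AAG (Lys): 44.6 per 1000.
Codon 5 GCU (Ala): 36.6 per 1000.
Lowest frequency is 26.5 at codon 2.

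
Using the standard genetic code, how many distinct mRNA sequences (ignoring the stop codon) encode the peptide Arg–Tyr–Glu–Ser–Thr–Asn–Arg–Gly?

27648

Arg: 6 codons.
Tyr: 2 codons.
Glu: 2 codons.
Ser: 6 codons.
Thr: 4 codons.
Asn: 2 codons.
Arg: 6 codons.
Gly: 4 codons.
6 × 2 × 2 × 6 × 4 × 2 × 6 × 4 = 27648.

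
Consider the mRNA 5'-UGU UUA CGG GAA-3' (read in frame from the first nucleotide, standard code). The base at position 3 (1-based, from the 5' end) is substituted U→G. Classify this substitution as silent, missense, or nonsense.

Position 3 falls in codon 1: UGU → Cys.
After the substitution the codon is UGG → Trp.
Cys ≠ Trp, so this is a missense mutation.

missense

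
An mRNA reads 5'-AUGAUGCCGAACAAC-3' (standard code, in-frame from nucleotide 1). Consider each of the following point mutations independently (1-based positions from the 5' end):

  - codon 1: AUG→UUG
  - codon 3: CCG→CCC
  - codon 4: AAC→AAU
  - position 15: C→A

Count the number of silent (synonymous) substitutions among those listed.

2

Codon 1: AUG (Met) → UUG (Leu) — missense.
Codon 3: CCG (Pro) → CCC (Pro) — synonymous.
Codon 4: AAC (Asn) → AAU (Asn) — synonymous.
Codon 5: AAC (Asn) → AAA (Lys) — missense.
Synonymous: 2 of 4.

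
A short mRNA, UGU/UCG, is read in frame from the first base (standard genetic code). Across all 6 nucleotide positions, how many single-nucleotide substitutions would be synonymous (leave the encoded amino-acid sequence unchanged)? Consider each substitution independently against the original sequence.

4

Codon 1 (UGU, Cys): 1 synonymous substitution.
Codon 2 (UCG, Ser): 3 synonymous substitutions.
Total: 1 + 3 = 4.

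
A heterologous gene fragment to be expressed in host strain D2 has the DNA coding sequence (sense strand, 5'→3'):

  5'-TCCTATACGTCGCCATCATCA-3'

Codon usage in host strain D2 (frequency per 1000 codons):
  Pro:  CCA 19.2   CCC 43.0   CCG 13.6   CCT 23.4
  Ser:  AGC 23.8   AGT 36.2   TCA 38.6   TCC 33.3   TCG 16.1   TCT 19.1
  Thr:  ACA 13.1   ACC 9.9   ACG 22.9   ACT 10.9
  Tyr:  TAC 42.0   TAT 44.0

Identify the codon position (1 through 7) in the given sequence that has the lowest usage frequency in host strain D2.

Codon 1 TCC (Ser): 33.3 per 1000.
Codon 2 TAT (Tyr): 44.0 per 1000.
Codon 3 ACG (Thr): 22.9 per 1000.
Codon 4 TCG (Ser): 16.1 per 1000.
Codon 5 CCA (Pro): 19.2 per 1000.
Codon 6 TCA (Ser): 38.6 per 1000.
Codon 7 TCA (Ser): 38.6 per 1000.
Lowest frequency is 16.1 at codon 4.

4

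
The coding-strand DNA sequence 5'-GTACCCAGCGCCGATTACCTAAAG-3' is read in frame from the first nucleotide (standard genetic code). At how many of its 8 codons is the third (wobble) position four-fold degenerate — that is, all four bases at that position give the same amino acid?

Codon 1 GTA (Val): third position 4-fold.
Codon 2 CCC (Pro): third position 4-fold.
Codon 3 AGC (Ser): third position 2-fold.
Codon 4 GCC (Ala): third position 4-fold.
Codon 5 GAT (Asp): third position 2-fold.
Codon 6 TAC (Tyr): third position 2-fold.
Codon 7 CTA (Leu): third position 4-fold.
Codon 8 AAG (Lys): third position 2-fold.
Four-fold degenerate third positions: 4.

4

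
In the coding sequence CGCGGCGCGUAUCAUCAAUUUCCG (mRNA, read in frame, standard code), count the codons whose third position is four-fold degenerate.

4

Codon 1 CGC (Arg): third position 4-fold.
Codon 2 GGC (Gly): third position 4-fold.
Codon 3 GCG (Ala): third position 4-fold.
Codon 4 UAU (Tyr): third position 2-fold.
Codon 5 CAU (His): third position 2-fold.
Codon 6 CAA (Gln): third position 2-fold.
Codon 7 UUU (Phe): third position 2-fold.
Codon 8 CCG (Pro): third position 4-fold.
Four-fold degenerate third positions: 4.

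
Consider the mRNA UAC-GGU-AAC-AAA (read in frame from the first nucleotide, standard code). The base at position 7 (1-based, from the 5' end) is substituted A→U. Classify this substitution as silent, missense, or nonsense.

Position 7 falls in codon 3: AAC → Asn.
After the substitution the codon is UAC → Tyr.
Asn ≠ Tyr, so this is a missense mutation.

missense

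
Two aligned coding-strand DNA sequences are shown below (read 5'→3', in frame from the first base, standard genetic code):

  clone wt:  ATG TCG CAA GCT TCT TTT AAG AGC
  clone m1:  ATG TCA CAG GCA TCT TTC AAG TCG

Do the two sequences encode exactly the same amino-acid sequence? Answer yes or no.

yes

Codon 1: ATG Met / ATG Met — identical.
Codon 2: TCG Ser / TCA Ser — synonymous.
Codon 3: CAA Gln / CAG Gln — synonymous.
Codon 4: GCT Ala / GCA Ala — synonymous.
Codon 5: TCT Ser / TCT Ser — identical.
Codon 6: TTT Phe / TTC Phe — synonymous.
Codon 7: AAG Lys / AAG Lys — identical.
Codon 8: AGC Ser / TCG Ser — synonymous.
Nonsynonymous differences: 0 → same protein.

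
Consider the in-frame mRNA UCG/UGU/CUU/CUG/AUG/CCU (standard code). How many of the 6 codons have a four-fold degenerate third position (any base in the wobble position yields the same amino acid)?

Codon 1 UCG (Ser): third position 4-fold.
Codon 2 UGU (Cys): third position 2-fold.
Codon 3 CUU (Leu): third position 4-fold.
Codon 4 CUG (Leu): third position 4-fold.
Codon 5 AUG (Met): third position 1-fold.
Codon 6 CCU (Pro): third position 4-fold.
Four-fold degenerate third positions: 4.

4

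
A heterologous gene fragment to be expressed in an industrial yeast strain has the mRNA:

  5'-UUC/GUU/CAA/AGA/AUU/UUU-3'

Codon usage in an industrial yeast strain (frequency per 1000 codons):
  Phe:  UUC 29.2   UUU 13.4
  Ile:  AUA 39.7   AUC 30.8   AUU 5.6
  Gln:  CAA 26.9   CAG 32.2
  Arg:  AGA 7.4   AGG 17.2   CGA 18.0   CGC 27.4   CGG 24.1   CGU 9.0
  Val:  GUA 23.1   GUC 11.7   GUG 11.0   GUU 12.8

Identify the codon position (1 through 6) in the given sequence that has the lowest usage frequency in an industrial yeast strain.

Codon 1 UUC (Phe): 29.2 per 1000.
Codon 2 GUU (Val): 12.8 per 1000.
Codon 3 CAA (Gln): 26.9 per 1000.
Codon 4 AGA (Arg): 7.4 per 1000.
Codon 5 AUU (Ile): 5.6 per 1000.
Codon 6 UUU (Phe): 13.4 per 1000.
Lowest frequency is 5.6 at codon 5.

5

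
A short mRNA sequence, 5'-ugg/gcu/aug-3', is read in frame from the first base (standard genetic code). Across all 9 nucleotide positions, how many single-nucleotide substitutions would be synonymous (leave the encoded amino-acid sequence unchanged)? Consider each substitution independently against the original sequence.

Codon 1 (UGG, Trp): 0 synonymous substitutions.
Codon 2 (GCU, Ala): 3 synonymous substitutions.
Codon 3 (AUG, Met): 0 synonymous substitutions.
Total: 0 + 3 + 0 = 3.

3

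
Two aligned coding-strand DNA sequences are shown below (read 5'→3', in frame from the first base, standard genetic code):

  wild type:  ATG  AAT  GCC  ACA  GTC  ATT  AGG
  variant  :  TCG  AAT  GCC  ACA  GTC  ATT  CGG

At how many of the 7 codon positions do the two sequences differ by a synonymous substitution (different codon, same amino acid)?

Codon 1: ATG Met / TCG Ser — nonsynonymous.
Codon 2: AAT Asn / AAT Asn — identical.
Codon 3: GCC Ala / GCC Ala — identical.
Codon 4: ACA Thr / ACA Thr — identical.
Codon 5: GTC Val / GTC Val — identical.
Codon 6: ATT Ile / ATT Ile — identical.
Codon 7: AGG Arg / CGG Arg — synonymous.
Synonymous differences: 1.

1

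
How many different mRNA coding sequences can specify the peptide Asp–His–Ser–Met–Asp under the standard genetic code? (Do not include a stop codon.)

48

Asp: 2 codons.
His: 2 codons.
Ser: 6 codons.
Met: 1 codon.
Asp: 2 codons.
2 × 2 × 6 × 1 × 2 = 48.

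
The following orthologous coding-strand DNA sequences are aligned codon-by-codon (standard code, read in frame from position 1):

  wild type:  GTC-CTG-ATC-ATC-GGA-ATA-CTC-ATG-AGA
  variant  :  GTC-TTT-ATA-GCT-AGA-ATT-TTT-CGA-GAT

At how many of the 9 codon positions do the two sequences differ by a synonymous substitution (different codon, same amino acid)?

Codon 1: GTC Val / GTC Val — identical.
Codon 2: CTG Leu / TTT Phe — nonsynonymous.
Codon 3: ATC Ile / ATA Ile — synonymous.
Codon 4: ATC Ile / GCT Ala — nonsynonymous.
Codon 5: GGA Gly / AGA Arg — nonsynonymous.
Codon 6: ATA Ile / ATT Ile — synonymous.
Codon 7: CTC Leu / TTT Phe — nonsynonymous.
Codon 8: ATG Met / CGA Arg — nonsynonymous.
Codon 9: AGA Arg / GAT Asp — nonsynonymous.
Synonymous differences: 2.

2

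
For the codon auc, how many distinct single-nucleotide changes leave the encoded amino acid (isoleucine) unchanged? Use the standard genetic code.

Position 1: none → 0 synonymous.
Position 2: none → 0 synonymous.
Position 3: AUU, AUA → 2 synonymous.
Total: 0 + 0 + 2 = 2.

2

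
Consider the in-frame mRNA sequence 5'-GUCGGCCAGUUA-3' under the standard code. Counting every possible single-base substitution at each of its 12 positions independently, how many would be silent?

Codon 1 (GUC, Val): 3 synonymous substitutions.
Codon 2 (GGC, Gly): 3 synonymous substitutions.
Codon 3 (CAG, Gln): 1 synonymous substitution.
Codon 4 (UUA, Leu): 2 synonymous substitutions.
Total: 3 + 3 + 1 + 2 = 9.

9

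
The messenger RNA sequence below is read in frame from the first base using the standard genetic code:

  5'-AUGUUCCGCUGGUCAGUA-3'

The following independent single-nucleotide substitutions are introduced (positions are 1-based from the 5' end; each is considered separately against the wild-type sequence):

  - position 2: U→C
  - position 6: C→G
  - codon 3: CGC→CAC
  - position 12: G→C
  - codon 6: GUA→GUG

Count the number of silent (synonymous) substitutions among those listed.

1

Codon 1: AUG (Met) → ACG (Thr) — missense.
Codon 2: UUC (Phe) → UUG (Leu) — missense.
Codon 3: CGC (Arg) → CAC (His) — missense.
Codon 4: UGG (Trp) → UGC (Cys) — missense.
Codon 6: GUA (Val) → GUG (Val) — synonymous.
Synonymous: 1 of 5.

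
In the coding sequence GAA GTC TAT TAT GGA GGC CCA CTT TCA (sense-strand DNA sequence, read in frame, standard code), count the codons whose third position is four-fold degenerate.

Codon 1 GAA (Glu): third position 2-fold.
Codon 2 GTC (Val): third position 4-fold.
Codon 3 TAT (Tyr): third position 2-fold.
Codon 4 TAT (Tyr): third position 2-fold.
Codon 5 GGA (Gly): third position 4-fold.
Codon 6 GGC (Gly): third position 4-fold.
Codon 7 CCA (Pro): third position 4-fold.
Codon 8 CTT (Leu): third position 4-fold.
Codon 9 TCA (Ser): third position 4-fold.
Four-fold degenerate third positions: 6.

6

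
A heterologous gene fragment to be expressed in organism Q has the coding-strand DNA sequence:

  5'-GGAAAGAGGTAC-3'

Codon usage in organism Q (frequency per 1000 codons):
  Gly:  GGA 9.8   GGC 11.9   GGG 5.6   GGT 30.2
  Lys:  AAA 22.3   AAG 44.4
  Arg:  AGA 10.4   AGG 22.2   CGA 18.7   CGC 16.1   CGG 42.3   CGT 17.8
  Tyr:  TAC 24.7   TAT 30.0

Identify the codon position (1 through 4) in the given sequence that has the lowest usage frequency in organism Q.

Codon 1 GGA (Gly): 9.8 per 1000.
Codon 2 AAG (Lys): 44.4 per 1000.
Codon 3 AGG (Arg): 22.2 per 1000.
Codon 4 TAC (Tyr): 24.7 per 1000.
Lowest frequency is 9.8 at codon 1.

1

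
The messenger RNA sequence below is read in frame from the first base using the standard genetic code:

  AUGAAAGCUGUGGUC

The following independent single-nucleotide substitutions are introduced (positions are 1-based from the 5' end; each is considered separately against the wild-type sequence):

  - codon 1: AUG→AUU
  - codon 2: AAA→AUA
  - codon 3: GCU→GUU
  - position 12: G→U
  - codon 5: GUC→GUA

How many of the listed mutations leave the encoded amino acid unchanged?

Codon 1: AUG (Met) → AUU (Ile) — missense.
Codon 2: AAA (Lys) → AUA (Ile) — missense.
Codon 3: GCU (Ala) → GUU (Val) — missense.
Codon 4: GUG (Val) → GUU (Val) — synonymous.
Codon 5: GUC (Val) → GUA (Val) — synonymous.
Synonymous: 2 of 5.

2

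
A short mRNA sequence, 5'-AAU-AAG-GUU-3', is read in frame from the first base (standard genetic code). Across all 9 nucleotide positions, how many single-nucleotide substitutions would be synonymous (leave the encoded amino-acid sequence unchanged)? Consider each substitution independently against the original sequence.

Codon 1 (AAU, Asn): 1 synonymous substitution.
Codon 2 (AAG, Lys): 1 synonymous substitution.
Codon 3 (GUU, Val): 3 synonymous substitutions.
Total: 1 + 1 + 3 = 5.

5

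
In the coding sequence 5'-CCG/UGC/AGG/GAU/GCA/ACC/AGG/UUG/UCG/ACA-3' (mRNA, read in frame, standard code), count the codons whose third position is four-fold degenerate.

Codon 1 CCG (Pro): third position 4-fold.
Codon 2 UGC (Cys): third position 2-fold.
Codon 3 AGG (Arg): third position 2-fold.
Codon 4 GAU (Asp): third position 2-fold.
Codon 5 GCA (Ala): third position 4-fold.
Codon 6 ACC (Thr): third position 4-fold.
Codon 7 AGG (Arg): third position 2-fold.
Codon 8 UUG (Leu): third position 2-fold.
Codon 9 UCG (Ser): third position 4-fold.
Codon 10 ACA (Thr): third position 4-fold.
Four-fold degenerate third positions: 5.

5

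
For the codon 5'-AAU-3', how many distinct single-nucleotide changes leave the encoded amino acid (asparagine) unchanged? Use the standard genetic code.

Position 1: none → 0 synonymous.
Position 2: none → 0 synonymous.
Position 3: AAC → 1 synonymous.
Total: 0 + 0 + 1 = 1.

1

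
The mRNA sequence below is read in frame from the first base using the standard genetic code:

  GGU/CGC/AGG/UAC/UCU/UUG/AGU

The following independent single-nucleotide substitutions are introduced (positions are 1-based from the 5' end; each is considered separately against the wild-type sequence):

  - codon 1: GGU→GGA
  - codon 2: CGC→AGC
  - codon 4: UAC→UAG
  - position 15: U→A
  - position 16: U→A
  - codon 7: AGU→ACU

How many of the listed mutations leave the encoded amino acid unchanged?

Codon 1: GGU (Gly) → GGA (Gly) — synonymous.
Codon 2: CGC (Arg) → AGC (Ser) — missense.
Codon 4: UAC (Tyr) → UAG (Stop) — nonsense.
Codon 5: UCU (Ser) → UCA (Ser) — synonymous.
Codon 6: UUG (Leu) → AUG (Met) — missense.
Codon 7: AGU (Ser) → ACU (Thr) — missense.
Synonymous: 2 of 6.

2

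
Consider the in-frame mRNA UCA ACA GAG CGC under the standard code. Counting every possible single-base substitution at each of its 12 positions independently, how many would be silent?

Codon 1 (UCA, Ser): 3 synonymous substitutions.
Codon 2 (ACA, Thr): 3 synonymous substitutions.
Codon 3 (GAG, Glu): 1 synonymous substitution.
Codon 4 (CGC, Arg): 3 synonymous substitutions.
Total: 3 + 3 + 1 + 3 = 10.

10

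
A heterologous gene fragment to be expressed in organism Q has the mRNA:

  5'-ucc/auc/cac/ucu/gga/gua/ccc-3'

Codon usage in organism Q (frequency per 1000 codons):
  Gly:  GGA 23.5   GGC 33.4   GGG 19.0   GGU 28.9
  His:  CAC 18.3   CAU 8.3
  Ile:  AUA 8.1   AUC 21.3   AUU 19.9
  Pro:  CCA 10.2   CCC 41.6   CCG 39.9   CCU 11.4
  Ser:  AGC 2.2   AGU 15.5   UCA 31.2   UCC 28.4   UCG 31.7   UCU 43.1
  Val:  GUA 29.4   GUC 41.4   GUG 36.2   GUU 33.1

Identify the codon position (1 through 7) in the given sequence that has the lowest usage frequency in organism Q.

Codon 1 UCC (Ser): 28.4 per 1000.
Codon 2 AUC (Ile): 21.3 per 1000.
Codon 3 CAC (His): 18.3 per 1000.
Codon 4 UCU (Ser): 43.1 per 1000.
Codon 5 GGA (Gly): 23.5 per 1000.
Codon 6 GUA (Val): 29.4 per 1000.
Codon 7 CCC (Pro): 41.6 per 1000.
Lowest frequency is 18.3 at codon 3.

3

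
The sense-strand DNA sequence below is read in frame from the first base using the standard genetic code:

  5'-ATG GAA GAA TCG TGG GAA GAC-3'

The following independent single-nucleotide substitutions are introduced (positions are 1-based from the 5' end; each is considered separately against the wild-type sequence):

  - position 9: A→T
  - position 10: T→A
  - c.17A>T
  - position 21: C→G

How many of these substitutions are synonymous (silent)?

Codon 3: GAA (Glu) → GAT (Asp) — missense.
Codon 4: TCG (Ser) → ACG (Thr) — missense.
Codon 6: GAA (Glu) → GTA (Val) — missense.
Codon 7: GAC (Asp) → GAG (Glu) — missense.
Synonymous: 0 of 4.

0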